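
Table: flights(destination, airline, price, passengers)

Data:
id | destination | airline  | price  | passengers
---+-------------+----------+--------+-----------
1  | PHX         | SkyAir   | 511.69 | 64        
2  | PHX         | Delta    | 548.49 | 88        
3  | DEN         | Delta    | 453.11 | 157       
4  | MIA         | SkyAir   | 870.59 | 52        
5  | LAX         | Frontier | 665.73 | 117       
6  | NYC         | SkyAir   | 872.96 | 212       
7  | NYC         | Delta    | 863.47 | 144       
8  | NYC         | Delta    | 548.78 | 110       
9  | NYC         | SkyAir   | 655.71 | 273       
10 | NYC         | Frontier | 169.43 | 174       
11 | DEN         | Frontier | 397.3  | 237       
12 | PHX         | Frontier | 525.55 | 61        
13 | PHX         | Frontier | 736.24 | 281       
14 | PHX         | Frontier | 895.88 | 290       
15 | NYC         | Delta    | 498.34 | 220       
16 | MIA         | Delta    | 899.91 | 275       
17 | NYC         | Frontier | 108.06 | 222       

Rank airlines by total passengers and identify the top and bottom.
SELECT airline, SUM(passengers)
FROM flights
GROUP BY airline
ORDER BY SUM(passengers)

All groups:
  SkyAir: 601
  Delta: 994
  Frontier: 1382

Highest: Frontier (1382)
Lowest: SkyAir (601)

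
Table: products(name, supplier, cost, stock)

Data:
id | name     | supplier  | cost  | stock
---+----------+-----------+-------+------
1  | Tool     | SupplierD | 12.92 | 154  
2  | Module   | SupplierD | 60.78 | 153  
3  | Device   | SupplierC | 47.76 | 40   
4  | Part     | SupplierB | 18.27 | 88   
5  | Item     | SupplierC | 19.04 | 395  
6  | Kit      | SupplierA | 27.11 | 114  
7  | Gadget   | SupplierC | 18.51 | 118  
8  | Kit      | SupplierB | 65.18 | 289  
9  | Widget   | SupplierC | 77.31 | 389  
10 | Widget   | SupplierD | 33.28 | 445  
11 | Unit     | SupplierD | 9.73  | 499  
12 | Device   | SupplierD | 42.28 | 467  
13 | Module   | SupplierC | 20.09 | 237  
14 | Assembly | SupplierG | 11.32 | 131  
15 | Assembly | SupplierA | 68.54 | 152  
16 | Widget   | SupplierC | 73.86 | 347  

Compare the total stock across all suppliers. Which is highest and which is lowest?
SELECT supplier, SUM(stock)
FROM products
GROUP BY supplier
ORDER BY SUM(stock)

All groups:
  SupplierG: 131
  SupplierA: 266
  SupplierB: 377
  SupplierC: 1526
  SupplierD: 1718

Highest: SupplierD (1718)
Lowest: SupplierG (131)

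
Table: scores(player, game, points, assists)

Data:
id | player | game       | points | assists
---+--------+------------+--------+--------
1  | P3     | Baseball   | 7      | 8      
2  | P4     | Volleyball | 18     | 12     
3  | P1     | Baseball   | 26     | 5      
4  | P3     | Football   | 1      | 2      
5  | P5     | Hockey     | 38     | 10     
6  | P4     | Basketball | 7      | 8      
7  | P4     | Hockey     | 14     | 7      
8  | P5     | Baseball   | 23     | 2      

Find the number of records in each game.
SELECT game, COUNT(*) as count
FROM scores
GROUP BY game

Result:
  Baseball: 3
  Basketball: 1
  Football: 1
  Hockey: 2
  Volleyball: 1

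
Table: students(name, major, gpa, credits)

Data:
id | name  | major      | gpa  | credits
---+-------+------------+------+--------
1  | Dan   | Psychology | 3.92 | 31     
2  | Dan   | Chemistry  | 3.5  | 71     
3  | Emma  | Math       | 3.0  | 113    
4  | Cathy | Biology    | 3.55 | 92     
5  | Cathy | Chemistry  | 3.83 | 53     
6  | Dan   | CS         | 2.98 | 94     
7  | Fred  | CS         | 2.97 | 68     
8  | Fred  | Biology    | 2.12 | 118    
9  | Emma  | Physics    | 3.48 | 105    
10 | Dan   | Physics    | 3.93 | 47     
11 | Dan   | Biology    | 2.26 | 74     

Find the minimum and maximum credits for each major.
SELECT major, MIN(credits), MAX(credits)
FROM students
GROUP BY major

Result:
  Biology: min=74, max=118
  CS: min=68, max=94
  Chemistry: min=53, max=71
  Math: min=113, max=113
  Physics: min=47, max=105
  Psychology: min=31, max=31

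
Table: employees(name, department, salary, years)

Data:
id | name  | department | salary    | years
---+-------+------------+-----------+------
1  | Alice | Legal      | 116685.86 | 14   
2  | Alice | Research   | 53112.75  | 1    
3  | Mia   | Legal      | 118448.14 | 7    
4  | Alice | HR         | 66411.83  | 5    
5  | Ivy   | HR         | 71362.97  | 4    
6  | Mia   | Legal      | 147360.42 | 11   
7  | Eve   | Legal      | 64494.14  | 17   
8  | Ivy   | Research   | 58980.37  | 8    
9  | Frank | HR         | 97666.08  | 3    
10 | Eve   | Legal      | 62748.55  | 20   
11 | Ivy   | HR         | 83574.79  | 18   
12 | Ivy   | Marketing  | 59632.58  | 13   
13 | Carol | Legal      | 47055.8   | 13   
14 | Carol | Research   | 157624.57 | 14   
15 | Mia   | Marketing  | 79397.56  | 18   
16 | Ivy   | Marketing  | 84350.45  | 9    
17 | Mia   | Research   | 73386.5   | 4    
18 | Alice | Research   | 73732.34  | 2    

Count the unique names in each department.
SELECT department, COUNT(DISTINCT name)
FROM employees
GROUP BY department

Result:
  HR: 3 distinct
  Legal: 4 distinct
  Marketing: 2 distinct
  Research: 4 distinct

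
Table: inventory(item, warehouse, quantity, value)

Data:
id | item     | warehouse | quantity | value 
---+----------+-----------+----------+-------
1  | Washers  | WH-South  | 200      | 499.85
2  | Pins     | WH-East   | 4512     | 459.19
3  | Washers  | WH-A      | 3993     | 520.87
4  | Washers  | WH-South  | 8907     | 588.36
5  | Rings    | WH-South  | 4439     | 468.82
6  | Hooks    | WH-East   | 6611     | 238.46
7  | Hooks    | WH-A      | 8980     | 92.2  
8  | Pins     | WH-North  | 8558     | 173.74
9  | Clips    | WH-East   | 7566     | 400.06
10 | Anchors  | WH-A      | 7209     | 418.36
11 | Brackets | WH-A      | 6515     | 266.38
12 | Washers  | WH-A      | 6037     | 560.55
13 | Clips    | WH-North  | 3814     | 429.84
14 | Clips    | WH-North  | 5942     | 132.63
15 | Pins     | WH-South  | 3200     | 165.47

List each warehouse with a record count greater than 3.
SELECT warehouse, COUNT(*) as cnt
FROM inventory
GROUP BY warehouse
HAVING COUNT(*) > 3

Result:
  WH-A: 5
  WH-South: 4

Note: HAVING filters groups after aggregation, WHERE filters rows before.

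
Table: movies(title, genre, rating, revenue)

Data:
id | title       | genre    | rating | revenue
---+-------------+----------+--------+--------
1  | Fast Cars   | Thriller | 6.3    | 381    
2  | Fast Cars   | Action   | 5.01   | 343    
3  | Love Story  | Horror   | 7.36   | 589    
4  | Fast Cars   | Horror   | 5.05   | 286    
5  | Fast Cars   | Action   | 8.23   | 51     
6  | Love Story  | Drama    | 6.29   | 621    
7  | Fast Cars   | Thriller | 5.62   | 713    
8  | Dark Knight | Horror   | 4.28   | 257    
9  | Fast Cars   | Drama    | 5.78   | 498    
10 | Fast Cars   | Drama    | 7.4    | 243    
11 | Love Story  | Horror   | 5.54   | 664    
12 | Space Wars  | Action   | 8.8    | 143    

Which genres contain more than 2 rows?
SELECT genre, COUNT(*) as cnt
FROM movies
GROUP BY genre
HAVING COUNT(*) > 2

Result:
  Action: 3
  Drama: 3
  Horror: 4

Note: HAVING filters groups after aggregation, WHERE filters rows before.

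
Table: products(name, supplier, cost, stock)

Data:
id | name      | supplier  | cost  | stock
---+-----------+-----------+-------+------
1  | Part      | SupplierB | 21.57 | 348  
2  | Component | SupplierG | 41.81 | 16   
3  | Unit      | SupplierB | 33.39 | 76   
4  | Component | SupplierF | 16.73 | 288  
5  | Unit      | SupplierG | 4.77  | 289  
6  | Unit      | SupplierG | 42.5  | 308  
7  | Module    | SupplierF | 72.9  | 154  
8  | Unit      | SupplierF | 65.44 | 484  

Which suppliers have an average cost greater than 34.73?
SELECT supplier, AVG(cost)
FROM products
GROUP BY supplier
HAVING AVG(cost) > 34.73

Result:
  SupplierF: avg=51.69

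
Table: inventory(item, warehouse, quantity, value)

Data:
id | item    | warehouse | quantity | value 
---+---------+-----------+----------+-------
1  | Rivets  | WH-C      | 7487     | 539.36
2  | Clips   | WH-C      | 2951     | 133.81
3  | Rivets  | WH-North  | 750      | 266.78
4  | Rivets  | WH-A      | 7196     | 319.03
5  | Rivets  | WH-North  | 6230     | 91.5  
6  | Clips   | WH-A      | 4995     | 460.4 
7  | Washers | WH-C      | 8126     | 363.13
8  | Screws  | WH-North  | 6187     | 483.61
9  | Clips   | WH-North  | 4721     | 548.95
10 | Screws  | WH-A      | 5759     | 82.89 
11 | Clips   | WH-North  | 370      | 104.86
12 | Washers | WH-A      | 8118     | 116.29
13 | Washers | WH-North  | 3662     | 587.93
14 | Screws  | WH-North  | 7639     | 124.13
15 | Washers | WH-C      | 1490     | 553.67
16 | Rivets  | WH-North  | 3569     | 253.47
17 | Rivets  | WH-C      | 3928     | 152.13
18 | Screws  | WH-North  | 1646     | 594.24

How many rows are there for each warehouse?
SELECT warehouse, COUNT(*) as count
FROM inventory
GROUP BY warehouse

Result:
  WH-A: 4
  WH-C: 5
  WH-North: 9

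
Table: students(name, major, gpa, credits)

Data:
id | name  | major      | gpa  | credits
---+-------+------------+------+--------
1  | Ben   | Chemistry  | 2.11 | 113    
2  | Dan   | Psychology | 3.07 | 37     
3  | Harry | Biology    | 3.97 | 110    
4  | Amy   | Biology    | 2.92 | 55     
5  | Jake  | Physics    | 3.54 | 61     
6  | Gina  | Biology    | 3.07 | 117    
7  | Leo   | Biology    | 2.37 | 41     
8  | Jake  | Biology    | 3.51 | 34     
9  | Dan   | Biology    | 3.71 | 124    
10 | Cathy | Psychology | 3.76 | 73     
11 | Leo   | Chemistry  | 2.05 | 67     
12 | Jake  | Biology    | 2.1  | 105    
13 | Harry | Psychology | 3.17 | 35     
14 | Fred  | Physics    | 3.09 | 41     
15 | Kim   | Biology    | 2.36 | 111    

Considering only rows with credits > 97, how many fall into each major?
SELECT major, COUNT(*)
FROM students
WHERE credits > 97
GROUP BY major

Note: WHERE filters rows before grouping.

Result:
  Biology: 5
  Chemistry: 1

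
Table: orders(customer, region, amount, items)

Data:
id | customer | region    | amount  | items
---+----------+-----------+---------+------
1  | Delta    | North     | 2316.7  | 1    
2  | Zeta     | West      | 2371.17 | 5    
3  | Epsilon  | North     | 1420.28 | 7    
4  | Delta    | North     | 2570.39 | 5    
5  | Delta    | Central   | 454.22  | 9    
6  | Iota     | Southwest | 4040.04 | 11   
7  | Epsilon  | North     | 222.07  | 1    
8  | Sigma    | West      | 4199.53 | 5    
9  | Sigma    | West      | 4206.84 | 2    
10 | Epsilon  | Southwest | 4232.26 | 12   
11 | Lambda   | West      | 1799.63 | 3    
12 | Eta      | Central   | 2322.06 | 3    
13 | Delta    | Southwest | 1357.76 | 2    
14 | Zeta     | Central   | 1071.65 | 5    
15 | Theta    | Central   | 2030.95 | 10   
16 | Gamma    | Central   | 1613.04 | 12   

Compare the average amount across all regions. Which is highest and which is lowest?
SELECT region, AVG(amount)
FROM orders
GROUP BY region
ORDER BY AVG(amount)

All groups:
  Central: 1498.38
  North: 1632.36
  West: 3144.29
  Southwest: 3210.02

Highest: Southwest (3210.02)
Lowest: Central (1498.38)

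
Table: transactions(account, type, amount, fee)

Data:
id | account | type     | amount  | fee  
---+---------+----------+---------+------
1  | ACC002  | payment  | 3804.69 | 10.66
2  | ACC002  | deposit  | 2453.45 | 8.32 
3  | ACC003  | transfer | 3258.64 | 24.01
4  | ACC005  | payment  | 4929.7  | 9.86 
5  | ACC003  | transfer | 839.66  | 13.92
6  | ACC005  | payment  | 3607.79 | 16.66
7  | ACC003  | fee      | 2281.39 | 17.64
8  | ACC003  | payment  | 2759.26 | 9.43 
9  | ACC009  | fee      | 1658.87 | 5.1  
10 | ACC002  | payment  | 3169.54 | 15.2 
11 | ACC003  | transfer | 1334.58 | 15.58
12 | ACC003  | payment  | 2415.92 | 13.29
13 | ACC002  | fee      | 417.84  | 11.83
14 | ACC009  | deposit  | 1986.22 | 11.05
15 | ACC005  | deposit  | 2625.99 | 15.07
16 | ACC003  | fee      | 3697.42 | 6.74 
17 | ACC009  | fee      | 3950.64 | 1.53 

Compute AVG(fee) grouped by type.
SELECT type, AVG(fee) as result
FROM transactions
GROUP BY type

Result:
  deposit: 11.48
  fee: 8.57
  payment: 12.52
  transfer: 17.84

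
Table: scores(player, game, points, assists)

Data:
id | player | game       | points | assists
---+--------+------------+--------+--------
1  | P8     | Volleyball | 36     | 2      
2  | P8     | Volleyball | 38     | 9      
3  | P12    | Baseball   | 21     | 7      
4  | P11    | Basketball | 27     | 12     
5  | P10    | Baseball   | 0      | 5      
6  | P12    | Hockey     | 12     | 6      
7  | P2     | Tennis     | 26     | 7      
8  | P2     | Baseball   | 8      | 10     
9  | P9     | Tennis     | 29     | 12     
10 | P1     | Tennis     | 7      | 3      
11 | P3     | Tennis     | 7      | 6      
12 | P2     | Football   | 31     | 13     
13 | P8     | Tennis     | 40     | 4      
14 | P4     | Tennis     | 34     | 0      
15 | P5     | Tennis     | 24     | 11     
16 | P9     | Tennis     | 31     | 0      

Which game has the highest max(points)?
SELECT game, MAX(points) as val
FROM scores
GROUP BY game
ORDER BY val DESC
LIMIT 1

Result: Tennis with max(points) = 40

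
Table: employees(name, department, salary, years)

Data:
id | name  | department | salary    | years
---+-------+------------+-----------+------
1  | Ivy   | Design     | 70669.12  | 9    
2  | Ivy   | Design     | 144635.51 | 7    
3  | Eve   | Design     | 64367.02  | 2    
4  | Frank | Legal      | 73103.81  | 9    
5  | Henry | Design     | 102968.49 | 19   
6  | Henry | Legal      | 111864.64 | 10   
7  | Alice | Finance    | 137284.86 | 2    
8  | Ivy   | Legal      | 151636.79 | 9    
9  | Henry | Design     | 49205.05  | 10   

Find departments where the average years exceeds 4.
SELECT department, AVG(years)
FROM employees
GROUP BY department
HAVING AVG(years) > 4

Result:
  Design: avg=9.40
  Legal: avg=9.33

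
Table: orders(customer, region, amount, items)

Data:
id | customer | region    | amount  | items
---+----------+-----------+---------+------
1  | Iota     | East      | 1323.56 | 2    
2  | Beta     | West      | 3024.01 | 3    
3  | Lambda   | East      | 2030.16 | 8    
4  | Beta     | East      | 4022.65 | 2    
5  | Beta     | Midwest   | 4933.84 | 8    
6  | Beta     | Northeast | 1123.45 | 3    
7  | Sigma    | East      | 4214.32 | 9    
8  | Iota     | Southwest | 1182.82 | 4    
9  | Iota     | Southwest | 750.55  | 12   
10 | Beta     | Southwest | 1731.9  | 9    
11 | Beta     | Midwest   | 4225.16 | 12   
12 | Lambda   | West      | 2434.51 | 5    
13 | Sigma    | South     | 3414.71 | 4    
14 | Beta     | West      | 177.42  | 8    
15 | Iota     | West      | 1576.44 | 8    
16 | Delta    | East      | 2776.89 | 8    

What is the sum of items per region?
SELECT region, SUM(items) as result
FROM orders
GROUP BY region

Result:
  East: 29
  Midwest: 20
  Northeast: 3
  South: 4
  Southwest: 25
  West: 24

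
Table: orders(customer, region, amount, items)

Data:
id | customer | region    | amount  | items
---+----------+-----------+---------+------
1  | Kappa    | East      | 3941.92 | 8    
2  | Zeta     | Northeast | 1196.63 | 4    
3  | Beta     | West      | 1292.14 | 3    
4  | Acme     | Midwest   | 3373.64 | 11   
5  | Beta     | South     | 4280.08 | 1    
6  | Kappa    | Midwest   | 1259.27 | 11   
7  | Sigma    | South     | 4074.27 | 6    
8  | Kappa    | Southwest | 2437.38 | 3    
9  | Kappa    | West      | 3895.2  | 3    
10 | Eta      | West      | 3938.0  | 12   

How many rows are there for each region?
SELECT region, COUNT(*) as count
FROM orders
GROUP BY region

Result:
  East: 1
  Midwest: 2
  Northeast: 1
  South: 2
  Southwest: 1
  West: 3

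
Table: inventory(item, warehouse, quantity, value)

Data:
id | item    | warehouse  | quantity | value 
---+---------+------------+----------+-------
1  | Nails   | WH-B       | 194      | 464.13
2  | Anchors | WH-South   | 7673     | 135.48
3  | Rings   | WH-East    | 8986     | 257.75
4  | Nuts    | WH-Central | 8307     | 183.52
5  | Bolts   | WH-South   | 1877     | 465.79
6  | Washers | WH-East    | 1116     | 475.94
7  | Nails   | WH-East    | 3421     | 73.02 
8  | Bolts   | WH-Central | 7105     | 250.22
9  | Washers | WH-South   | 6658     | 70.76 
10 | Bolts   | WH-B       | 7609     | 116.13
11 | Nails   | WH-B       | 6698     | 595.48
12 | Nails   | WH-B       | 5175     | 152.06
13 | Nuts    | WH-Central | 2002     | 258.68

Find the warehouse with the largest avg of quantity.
SELECT warehouse, AVG(quantity) as val
FROM inventory
GROUP BY warehouse
ORDER BY val DESC
LIMIT 1

Result: WH-Central with avg(quantity) = 5804.67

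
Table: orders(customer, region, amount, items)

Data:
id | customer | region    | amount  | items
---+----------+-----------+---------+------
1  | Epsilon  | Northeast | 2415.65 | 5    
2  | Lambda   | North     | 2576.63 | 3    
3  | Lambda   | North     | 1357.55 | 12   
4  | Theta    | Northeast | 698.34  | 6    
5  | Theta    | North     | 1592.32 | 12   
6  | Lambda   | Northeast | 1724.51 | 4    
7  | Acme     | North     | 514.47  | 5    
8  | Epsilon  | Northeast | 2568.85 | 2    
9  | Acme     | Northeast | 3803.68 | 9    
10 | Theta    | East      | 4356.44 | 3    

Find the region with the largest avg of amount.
SELECT region, AVG(amount) as val
FROM orders
GROUP BY region
ORDER BY val DESC
LIMIT 1

Result: East with avg(amount) = 4356.44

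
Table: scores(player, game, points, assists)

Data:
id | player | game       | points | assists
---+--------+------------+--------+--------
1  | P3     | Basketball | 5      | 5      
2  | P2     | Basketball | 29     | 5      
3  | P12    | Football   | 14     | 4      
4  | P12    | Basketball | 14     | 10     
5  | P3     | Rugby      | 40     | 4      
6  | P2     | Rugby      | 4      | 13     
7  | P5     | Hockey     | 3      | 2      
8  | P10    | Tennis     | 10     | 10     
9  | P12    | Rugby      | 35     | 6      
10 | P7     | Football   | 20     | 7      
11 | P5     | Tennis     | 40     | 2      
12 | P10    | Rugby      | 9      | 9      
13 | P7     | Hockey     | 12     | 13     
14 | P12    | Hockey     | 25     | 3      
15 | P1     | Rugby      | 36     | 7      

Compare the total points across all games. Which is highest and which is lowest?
SELECT game, SUM(points)
FROM scores
GROUP BY game
ORDER BY SUM(points)

All groups:
  Football: 34
  Hockey: 40
  Basketball: 48
  Tennis: 50
  Rugby: 124

Highest: Rugby (124)
Lowest: Football (34)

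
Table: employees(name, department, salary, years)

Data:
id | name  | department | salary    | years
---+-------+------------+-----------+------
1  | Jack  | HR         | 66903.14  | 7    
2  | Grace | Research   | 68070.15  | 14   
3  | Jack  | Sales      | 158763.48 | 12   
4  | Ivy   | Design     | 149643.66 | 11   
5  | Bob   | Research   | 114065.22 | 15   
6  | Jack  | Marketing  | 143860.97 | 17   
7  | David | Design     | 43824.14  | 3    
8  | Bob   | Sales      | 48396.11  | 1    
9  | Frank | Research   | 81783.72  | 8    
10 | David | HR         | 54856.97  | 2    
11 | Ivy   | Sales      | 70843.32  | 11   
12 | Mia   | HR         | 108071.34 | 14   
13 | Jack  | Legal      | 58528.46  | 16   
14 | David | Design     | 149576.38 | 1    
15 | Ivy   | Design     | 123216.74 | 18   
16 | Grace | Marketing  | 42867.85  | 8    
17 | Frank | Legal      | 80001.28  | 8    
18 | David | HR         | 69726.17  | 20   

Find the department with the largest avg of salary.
SELECT department, AVG(salary) as val
FROM employees
GROUP BY department
ORDER BY val DESC
LIMIT 1

Result: Design with avg(salary) = 116565.23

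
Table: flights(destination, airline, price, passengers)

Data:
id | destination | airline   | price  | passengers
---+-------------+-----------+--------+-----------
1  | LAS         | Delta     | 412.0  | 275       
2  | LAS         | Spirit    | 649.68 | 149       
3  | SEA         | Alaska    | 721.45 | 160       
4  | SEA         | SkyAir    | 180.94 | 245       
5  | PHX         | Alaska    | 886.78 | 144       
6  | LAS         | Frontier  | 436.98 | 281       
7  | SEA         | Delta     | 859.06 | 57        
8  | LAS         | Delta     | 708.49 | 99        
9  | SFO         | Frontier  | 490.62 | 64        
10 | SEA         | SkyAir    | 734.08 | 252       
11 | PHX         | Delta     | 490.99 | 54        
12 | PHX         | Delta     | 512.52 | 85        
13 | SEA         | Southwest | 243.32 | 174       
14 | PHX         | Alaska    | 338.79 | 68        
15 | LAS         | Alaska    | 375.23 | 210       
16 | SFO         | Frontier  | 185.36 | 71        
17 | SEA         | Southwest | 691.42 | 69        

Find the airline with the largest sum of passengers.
SELECT airline, SUM(passengers) as val
FROM flights
GROUP BY airline
ORDER BY val DESC
LIMIT 1

Result: Alaska with sum(passengers) = 582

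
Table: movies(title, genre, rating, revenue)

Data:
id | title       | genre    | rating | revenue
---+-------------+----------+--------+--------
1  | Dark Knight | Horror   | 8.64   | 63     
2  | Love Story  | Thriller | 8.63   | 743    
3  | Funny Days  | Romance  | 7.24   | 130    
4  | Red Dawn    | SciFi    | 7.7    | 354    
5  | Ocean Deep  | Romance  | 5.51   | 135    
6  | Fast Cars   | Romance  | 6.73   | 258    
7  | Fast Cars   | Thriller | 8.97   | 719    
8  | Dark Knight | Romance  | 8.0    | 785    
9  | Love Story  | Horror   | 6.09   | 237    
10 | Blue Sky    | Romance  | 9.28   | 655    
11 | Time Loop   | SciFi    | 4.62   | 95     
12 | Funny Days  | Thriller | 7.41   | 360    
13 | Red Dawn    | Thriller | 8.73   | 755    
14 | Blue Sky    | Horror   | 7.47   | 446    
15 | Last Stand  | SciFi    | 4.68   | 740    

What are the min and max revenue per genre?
SELECT genre, MIN(revenue), MAX(revenue)
FROM movies
GROUP BY genre

Result:
  Horror: min=63, max=446
  Romance: min=130, max=785
  SciFi: min=95, max=740
  Thriller: min=360, max=755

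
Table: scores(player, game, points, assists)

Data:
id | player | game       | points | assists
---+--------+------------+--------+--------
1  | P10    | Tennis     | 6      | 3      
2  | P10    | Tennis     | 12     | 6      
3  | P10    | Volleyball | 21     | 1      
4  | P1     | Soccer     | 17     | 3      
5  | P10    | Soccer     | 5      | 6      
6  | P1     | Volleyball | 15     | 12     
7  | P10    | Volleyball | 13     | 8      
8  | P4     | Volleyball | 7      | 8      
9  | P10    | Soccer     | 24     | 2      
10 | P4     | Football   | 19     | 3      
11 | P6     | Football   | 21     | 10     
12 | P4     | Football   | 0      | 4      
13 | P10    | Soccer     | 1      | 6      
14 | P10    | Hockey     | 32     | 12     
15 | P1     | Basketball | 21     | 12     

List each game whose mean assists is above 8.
SELECT game, AVG(assists)
FROM scores
GROUP BY game
HAVING AVG(assists) > 8

Result:
  Basketball: avg=12.00
  Hockey: avg=12.00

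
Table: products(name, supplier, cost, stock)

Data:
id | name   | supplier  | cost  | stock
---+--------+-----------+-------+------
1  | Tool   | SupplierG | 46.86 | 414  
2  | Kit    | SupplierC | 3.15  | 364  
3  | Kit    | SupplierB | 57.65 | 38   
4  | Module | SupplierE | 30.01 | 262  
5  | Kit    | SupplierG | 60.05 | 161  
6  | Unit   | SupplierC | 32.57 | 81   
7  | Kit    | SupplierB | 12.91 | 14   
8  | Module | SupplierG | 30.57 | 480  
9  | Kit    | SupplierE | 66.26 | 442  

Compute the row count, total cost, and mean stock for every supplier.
SELECT supplier,
       COUNT(*) as cnt,
       SUM(cost) as total_cost,
       AVG(stock) as avg_stock
FROM products
GROUP BY supplier

Result:
  SupplierB: 2 records, 70.56 total cost, 26.00 avg stock
  SupplierC: 2 records, 35.72 total cost, 222.50 avg stock
  SupplierE: 2 records, 96.27 total cost, 352.00 avg stock
  SupplierG: 3 records, 137.48 total cost, 351.67 avg stock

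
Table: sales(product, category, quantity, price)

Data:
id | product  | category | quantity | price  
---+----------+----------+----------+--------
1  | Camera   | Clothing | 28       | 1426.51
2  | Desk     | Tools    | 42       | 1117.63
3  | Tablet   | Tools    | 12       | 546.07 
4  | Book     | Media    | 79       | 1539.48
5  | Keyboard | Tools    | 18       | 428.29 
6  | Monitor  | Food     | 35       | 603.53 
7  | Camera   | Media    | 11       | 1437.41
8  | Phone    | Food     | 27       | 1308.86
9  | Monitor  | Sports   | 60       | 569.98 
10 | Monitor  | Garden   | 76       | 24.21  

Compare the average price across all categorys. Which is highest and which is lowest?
SELECT category, AVG(price)
FROM sales
GROUP BY category
ORDER BY AVG(price)

All groups:
  Garden: 24.21
  Sports: 569.98
  Tools: 697.33
  Food: 956.20
  Clothing: 1426.51
  Media: 1488.45

Highest: Media (1488.45)
Lowest: Garden (24.21)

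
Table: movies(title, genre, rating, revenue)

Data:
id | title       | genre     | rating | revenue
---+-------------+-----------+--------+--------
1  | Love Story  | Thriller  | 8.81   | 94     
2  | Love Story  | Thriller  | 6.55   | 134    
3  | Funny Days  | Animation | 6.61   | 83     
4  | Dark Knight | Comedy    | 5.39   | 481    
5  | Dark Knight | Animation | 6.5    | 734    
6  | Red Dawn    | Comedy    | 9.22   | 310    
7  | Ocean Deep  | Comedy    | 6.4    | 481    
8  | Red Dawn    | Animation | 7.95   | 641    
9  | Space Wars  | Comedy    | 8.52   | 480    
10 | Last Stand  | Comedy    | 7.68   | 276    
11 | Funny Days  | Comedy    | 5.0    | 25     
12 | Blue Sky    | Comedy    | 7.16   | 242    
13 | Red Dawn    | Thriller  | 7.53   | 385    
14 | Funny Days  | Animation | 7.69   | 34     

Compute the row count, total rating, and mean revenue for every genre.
SELECT genre,
       COUNT(*) as cnt,
       SUM(rating) as total_rating,
       AVG(revenue) as avg_revenue
FROM movies
GROUP BY genre

Result:
  Animation: 4 records, 28.75 total rating, 373.00 avg revenue
  Comedy: 7 records, 49.37 total rating, 327.86 avg revenue
  Thriller: 3 records, 22.89 total rating, 204.33 avg revenue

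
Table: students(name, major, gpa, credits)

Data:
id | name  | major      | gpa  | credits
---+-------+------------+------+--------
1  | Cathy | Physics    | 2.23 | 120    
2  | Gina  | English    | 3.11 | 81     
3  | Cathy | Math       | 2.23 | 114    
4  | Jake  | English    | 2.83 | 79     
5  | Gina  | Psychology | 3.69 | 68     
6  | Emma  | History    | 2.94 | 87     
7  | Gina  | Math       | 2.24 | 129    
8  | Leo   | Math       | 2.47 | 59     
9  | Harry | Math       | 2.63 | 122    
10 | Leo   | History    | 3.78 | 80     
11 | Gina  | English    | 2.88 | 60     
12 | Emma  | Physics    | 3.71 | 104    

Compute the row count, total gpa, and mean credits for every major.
SELECT major,
       COUNT(*) as cnt,
       SUM(gpa) as total_gpa,
       AVG(credits) as avg_credits
FROM students
GROUP BY major

Result:
  English: 3 records, 8.82 total gpa, 73.33 avg credits
  History: 2 records, 6.72 total gpa, 83.50 avg credits
  Math: 4 records, 9.57 total gpa, 106.00 avg credits
  Physics: 2 records, 5.94 total gpa, 112.00 avg credits
  Psychology: 1 records, 3.69 total gpa, 68.00 avg credits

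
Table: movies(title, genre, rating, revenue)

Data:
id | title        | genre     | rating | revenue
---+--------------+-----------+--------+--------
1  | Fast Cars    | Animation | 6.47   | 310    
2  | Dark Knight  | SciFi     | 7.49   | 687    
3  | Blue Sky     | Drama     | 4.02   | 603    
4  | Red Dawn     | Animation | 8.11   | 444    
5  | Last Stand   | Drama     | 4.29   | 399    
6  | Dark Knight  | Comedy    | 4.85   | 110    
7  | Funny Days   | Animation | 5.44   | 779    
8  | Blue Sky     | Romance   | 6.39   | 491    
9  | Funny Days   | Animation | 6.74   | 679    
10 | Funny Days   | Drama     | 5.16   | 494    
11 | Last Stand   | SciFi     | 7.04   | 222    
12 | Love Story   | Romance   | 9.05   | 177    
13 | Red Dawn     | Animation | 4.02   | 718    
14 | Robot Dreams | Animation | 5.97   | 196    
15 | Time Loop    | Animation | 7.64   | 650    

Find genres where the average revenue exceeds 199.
SELECT genre, AVG(revenue)
FROM movies
GROUP BY genre
HAVING AVG(revenue) > 199

Result:
  Animation: avg=539.43
  Drama: avg=498.67
  Romance: avg=334.00
  SciFi: avg=454.50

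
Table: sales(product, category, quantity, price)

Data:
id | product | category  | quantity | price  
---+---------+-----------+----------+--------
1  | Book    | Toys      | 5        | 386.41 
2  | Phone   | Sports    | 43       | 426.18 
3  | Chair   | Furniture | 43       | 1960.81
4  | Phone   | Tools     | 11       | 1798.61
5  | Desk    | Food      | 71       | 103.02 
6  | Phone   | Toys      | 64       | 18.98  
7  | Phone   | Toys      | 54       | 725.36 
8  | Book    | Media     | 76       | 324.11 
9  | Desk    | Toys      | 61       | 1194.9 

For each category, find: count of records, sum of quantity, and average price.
SELECT category,
       COUNT(*) as cnt,
       SUM(quantity) as total_quantity,
       AVG(price) as avg_price
FROM sales
GROUP BY category

Result:
  Food: 1 records, 71 total quantity, 103.02 avg price
  Furniture: 1 records, 43 total quantity, 1960.81 avg price
  Media: 1 records, 76 total quantity, 324.11 avg price
  Sports: 1 records, 43 total quantity, 426.18 avg price
  Tools: 1 records, 11 total quantity, 1798.61 avg price
  Toys: 4 records, 184 total quantity, 581.41 avg price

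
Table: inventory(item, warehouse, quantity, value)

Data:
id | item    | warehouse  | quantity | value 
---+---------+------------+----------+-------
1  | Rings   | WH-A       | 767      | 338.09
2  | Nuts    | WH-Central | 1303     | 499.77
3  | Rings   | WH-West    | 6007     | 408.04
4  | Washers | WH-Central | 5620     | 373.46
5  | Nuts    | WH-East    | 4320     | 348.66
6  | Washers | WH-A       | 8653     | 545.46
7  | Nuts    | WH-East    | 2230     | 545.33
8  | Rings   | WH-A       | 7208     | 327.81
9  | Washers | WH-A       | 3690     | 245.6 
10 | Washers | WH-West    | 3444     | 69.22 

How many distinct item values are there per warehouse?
SELECT warehouse, COUNT(DISTINCT item)
FROM inventory
GROUP BY warehouse

Result:
  WH-A: 2 distinct
  WH-Central: 2 distinct
  WH-East: 1 distinct
  WH-West: 2 distinct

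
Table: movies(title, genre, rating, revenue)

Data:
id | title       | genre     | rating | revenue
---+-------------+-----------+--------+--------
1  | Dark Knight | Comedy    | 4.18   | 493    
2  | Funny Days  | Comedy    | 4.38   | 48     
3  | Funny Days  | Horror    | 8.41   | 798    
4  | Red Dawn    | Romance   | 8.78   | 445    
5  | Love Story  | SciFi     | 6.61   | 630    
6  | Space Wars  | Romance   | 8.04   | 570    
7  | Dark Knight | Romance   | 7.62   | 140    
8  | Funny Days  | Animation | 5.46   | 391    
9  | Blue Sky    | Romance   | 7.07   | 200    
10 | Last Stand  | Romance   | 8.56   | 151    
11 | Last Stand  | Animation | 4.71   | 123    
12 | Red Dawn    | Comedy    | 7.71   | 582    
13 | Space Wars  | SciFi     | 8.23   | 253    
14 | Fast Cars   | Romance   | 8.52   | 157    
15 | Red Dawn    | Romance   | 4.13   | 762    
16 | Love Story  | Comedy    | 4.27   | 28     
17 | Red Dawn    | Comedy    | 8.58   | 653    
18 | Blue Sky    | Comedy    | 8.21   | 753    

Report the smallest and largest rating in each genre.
SELECT genre, MIN(rating), MAX(rating)
FROM movies
GROUP BY genre

Result:
  Animation: min=4.71, max=5.46
  Comedy: min=4.18, max=8.58
  Horror: min=8.41, max=8.41
  Romance: min=4.13, max=8.78
  SciFi: min=6.61, max=8.23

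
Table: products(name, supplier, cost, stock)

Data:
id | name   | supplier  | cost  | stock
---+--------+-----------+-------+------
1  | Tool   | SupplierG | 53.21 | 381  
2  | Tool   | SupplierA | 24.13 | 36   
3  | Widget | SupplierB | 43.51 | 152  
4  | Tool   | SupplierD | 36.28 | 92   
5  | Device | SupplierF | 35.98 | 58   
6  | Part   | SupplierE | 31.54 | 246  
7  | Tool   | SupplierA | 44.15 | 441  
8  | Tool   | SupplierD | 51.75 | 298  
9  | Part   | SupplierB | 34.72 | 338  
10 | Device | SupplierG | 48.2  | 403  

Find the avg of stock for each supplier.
SELECT supplier, AVG(stock) as result
FROM products
GROUP BY supplier

Result:
  SupplierA: 238.50
  SupplierB: 245.00
  SupplierD: 195.00
  SupplierE: 246.00
  SupplierF: 58.00
  SupplierG: 392.00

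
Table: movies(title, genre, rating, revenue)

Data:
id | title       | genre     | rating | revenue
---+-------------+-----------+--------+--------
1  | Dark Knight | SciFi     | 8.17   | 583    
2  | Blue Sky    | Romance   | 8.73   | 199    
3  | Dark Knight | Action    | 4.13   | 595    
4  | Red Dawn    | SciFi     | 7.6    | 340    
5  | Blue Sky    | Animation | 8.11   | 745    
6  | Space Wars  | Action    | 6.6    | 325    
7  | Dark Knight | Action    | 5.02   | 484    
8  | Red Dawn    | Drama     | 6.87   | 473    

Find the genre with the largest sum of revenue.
SELECT genre, SUM(revenue) as val
FROM movies
GROUP BY genre
ORDER BY val DESC
LIMIT 1

Result: Action with sum(revenue) = 1404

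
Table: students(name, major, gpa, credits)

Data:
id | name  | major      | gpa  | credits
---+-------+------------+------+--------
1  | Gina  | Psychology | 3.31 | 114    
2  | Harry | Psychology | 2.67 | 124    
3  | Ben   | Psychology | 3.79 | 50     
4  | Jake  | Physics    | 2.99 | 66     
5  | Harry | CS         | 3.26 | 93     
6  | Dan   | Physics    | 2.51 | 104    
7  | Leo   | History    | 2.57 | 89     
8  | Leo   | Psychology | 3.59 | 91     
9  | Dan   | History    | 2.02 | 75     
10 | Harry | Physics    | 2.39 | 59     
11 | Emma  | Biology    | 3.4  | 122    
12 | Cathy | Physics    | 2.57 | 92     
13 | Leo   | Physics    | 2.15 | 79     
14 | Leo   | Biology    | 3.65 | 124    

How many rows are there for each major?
SELECT major, COUNT(*) as count
FROM students
GROUP BY major

Result:
  Biology: 2
  CS: 1
  History: 2
  Physics: 5
  Psychology: 4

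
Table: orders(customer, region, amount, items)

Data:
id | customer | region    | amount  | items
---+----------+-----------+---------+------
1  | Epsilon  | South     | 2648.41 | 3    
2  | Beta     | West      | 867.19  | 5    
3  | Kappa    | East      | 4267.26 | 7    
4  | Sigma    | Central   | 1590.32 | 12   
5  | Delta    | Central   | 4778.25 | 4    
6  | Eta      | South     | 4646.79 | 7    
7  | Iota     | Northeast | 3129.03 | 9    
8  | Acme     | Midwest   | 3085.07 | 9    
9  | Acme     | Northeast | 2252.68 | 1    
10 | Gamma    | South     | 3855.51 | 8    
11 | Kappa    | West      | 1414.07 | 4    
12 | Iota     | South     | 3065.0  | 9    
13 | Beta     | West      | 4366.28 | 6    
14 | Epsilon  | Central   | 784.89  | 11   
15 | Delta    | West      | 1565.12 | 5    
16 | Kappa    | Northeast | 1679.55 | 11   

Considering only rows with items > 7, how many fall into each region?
SELECT region, COUNT(*)
FROM orders
WHERE items > 7
GROUP BY region

Note: WHERE filters rows before grouping.

Result:
  Central: 2
  Midwest: 1
  Northeast: 2
  South: 2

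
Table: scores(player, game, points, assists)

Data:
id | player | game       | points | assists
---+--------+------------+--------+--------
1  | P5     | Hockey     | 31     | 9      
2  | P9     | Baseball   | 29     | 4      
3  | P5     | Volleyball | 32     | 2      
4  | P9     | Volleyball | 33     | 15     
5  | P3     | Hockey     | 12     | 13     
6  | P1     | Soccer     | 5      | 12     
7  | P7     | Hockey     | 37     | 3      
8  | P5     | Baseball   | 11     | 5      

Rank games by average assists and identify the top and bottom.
SELECT game, AVG(assists)
FROM scores
GROUP BY game
ORDER BY AVG(assists)

All groups:
  Baseball: 4.50
  Hockey: 8.33
  Volleyball: 8.50
  Soccer: 12.00

Highest: Soccer (12.00)
Lowest: Baseball (4.50)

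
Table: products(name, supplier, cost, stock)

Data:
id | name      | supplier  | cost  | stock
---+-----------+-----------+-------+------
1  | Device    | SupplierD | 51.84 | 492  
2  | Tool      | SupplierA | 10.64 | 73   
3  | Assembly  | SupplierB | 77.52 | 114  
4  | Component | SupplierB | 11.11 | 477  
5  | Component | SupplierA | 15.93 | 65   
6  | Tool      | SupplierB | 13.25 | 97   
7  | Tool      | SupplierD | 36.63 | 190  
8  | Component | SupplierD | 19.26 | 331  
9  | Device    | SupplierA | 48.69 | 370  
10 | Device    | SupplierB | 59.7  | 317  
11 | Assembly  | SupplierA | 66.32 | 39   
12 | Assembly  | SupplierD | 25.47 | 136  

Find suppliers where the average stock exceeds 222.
SELECT supplier, AVG(stock)
FROM products
GROUP BY supplier
HAVING AVG(stock) > 222

Result:
  SupplierB: avg=251.25
  SupplierD: avg=287.25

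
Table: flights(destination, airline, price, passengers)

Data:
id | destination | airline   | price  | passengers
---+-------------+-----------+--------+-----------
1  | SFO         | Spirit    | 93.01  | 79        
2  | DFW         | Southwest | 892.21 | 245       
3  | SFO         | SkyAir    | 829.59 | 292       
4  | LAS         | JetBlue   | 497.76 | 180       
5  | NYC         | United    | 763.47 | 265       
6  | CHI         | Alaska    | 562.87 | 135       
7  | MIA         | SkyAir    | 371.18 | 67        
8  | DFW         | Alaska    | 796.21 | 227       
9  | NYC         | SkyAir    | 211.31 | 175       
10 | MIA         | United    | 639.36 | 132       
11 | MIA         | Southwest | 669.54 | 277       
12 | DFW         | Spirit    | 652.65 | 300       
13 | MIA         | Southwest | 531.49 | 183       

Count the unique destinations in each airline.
SELECT airline, COUNT(DISTINCT destination)
FROM flights
GROUP BY airline

Result:
  Alaska: 2 distinct
  JetBlue: 1 distinct
  SkyAir: 3 distinct
  Southwest: 2 distinct
  Spirit: 2 distinct
  United: 2 distinct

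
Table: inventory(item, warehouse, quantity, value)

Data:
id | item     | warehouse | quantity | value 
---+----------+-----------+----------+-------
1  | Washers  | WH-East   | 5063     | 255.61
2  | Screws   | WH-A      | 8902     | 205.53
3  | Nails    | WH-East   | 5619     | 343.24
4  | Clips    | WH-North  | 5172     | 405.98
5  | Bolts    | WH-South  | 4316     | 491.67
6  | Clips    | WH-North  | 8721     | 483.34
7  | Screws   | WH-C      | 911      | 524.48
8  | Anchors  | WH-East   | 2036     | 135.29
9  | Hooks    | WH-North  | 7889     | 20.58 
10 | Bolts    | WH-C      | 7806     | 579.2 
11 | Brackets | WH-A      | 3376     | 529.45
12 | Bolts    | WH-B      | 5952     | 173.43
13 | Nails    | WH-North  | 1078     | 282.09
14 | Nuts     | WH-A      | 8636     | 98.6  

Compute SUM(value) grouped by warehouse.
SELECT warehouse, SUM(value) as result
FROM inventory
GROUP BY warehouse

Result:
  WH-A: 833.58
  WH-B: 173.43
  WH-C: 1103.68
  WH-East: 734.14
  WH-North: 1191.99
  WH-South: 491.67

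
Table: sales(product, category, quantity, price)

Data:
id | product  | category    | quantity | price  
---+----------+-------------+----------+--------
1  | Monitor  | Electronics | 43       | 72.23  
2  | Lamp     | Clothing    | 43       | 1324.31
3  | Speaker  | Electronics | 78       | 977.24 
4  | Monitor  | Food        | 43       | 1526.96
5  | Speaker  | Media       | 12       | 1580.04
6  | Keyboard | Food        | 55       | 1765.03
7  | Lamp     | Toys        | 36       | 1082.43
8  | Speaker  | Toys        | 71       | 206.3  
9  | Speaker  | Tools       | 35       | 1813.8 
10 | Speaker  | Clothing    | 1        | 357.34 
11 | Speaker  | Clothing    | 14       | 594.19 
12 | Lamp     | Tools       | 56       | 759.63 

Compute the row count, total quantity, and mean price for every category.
SELECT category,
       COUNT(*) as cnt,
       SUM(quantity) as total_quantity,
       AVG(price) as avg_price
FROM sales
GROUP BY category

Result:
  Clothing: 3 records, 58 total quantity, 758.61 avg price
  Electronics: 2 records, 121 total quantity, 524.74 avg price
  Food: 2 records, 98 total quantity, 1646.00 avg price
  Media: 1 records, 12 total quantity, 1580.04 avg price
  Tools: 2 records, 91 total quantity, 1286.72 avg price
  Toys: 2 records, 107 total quantity, 644.37 avg price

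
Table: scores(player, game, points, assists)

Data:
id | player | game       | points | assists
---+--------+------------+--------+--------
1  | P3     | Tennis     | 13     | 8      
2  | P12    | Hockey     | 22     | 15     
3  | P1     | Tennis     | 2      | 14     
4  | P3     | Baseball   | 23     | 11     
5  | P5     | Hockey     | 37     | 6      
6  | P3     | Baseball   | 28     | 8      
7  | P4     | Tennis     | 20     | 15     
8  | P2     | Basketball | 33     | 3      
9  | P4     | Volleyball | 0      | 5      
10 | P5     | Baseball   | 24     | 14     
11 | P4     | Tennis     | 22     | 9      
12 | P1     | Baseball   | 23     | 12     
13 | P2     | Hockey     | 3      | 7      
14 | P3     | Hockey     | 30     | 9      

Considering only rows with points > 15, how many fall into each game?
SELECT game, COUNT(*)
FROM scores
WHERE points > 15
GROUP BY game

Note: WHERE filters rows before grouping.

Result:
  Baseball: 4
  Basketball: 1
  Hockey: 3
  Tennis: 2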